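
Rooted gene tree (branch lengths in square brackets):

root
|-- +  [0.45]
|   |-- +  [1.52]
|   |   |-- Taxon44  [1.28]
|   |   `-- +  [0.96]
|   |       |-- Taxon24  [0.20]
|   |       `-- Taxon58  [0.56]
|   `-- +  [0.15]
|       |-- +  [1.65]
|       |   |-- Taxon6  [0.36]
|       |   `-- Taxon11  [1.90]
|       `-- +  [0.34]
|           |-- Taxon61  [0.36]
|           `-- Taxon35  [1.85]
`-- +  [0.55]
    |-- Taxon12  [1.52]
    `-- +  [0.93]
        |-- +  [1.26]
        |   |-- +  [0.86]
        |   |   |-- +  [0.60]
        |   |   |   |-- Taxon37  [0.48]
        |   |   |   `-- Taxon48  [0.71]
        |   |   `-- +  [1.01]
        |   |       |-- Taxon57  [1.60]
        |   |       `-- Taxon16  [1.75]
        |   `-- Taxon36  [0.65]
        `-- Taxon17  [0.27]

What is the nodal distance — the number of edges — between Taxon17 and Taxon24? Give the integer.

7

The MRCA of Taxon17 and Taxon24 is the root of the tree.
From Taxon17 up to that node: 3 branches. From Taxon24 up to the same node: 4 branches. Total: 3 + 4 = 7.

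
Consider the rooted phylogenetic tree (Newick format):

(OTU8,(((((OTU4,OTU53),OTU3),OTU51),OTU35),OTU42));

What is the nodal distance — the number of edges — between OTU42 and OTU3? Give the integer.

5

The MRCA of OTU42 and OTU3 is the node subtending (((((OTU4,OTU53),OTU3),OTU51),OTU35),OTU42).
From OTU42 up to that node: 1 branch. From OTU3 up to the same node: 4 branches. Total: 1 + 4 = 5.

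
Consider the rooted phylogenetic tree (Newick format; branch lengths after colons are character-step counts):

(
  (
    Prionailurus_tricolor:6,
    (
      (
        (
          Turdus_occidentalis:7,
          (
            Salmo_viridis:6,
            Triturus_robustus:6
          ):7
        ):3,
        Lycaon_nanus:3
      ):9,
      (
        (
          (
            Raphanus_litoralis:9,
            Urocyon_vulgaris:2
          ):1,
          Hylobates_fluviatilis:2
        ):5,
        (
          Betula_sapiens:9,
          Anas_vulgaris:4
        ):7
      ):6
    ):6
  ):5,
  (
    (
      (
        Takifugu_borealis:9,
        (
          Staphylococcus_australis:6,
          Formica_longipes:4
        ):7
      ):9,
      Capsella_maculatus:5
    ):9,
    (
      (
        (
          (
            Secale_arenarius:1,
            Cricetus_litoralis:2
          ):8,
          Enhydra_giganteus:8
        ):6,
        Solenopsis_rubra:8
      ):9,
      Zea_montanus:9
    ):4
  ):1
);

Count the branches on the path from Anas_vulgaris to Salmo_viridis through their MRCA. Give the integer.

7

The MRCA of Anas_vulgaris and Salmo_viridis is the node subtending (((Turdus_occidentalis,(Salmo_viridis,Triturus_robustus)),Lycaon_nanus),(((Raphanus_litoralis,Urocyon_vulgaris),Hylobates_fluviatilis),(Betula_sapiens,Anas_vulgaris))).
From Anas_vulgaris up to that node: 3 branches. From Salmo_viridis up to the same node: 4 branches. Total: 3 + 4 = 7.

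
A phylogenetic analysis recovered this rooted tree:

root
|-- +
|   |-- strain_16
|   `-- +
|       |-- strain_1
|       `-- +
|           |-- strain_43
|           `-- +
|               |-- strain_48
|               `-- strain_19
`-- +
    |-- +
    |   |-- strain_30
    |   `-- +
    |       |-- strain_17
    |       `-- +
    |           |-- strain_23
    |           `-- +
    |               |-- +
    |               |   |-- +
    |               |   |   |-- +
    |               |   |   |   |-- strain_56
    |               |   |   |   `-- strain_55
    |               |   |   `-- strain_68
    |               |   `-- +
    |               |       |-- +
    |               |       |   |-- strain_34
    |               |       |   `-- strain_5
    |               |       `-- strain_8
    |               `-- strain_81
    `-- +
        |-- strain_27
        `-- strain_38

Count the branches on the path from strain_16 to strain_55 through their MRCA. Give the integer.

The MRCA of strain_16 and strain_55 is the root of the tree.
From strain_16 up to that node: 2 branches. From strain_55 up to the same node: 9 branches. Total: 2 + 9 = 11.

11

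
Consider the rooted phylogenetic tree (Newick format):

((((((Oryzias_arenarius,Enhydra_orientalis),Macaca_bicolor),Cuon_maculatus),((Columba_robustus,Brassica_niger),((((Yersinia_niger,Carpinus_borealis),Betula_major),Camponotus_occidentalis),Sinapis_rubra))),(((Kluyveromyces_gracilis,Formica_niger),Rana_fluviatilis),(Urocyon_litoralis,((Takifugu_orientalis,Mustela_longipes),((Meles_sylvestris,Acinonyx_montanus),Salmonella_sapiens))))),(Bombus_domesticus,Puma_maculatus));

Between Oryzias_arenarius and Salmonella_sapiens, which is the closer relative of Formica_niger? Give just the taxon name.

Salmonella_sapiens

The MRCA of Formica_niger and Salmonella_sapiens subtends (((Kluyveromyces_gracilis,Formica_niger),Rana_fluviatilis),(Urocyon_litoralis,((Takifugu_orientalis,Mustela_longipes),((Meles_sylvestris,Acinonyx_montanus),Salmonella_sapiens)))) (9 taxa).
The MRCA of Formica_niger and Oryzias_arenarius subtends (((((Oryzias_arenarius,Enhydra_orientalis),Macaca_bicolor),Cuon_maculatus),((Columba_robustus,Brassica_niger),((((Yersinia_niger,Carpinus_borealis),Betula_major),Camponotus_occidentalis),Sinapis_rubra))),(((Kluyveromyces_gracilis,Formica_niger),Rana_fluviatilis),(Urocyon_litoralis,((Takifugu_orientalis,Mustela_longipes),((Meles_sylvestris,Acinonyx_montanus),Salmonella_sapiens))))) (20 taxa).
The first is nested inside the second, so Formica_niger shares a more recent common ancestor with Salmonella_sapiens.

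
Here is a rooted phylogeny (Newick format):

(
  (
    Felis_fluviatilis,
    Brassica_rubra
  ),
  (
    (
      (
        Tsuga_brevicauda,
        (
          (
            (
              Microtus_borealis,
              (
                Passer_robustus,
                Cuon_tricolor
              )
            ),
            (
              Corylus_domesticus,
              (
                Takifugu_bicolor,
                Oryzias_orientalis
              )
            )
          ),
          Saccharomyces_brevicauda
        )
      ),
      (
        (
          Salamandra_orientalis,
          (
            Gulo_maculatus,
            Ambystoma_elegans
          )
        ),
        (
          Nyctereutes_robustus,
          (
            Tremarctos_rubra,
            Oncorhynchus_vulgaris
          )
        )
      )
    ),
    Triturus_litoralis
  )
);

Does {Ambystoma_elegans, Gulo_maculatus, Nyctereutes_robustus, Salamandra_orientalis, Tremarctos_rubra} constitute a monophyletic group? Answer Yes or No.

The MRCA of the listed taxa subtends ((Salamandra_orientalis,(Gulo_maculatus,Ambystoma_elegans)),(Nyctereutes_robustus,(Tremarctos_rubra,Oncorhynchus_vulgaris))).
That clade also contains Oncorhynchus_vulgaris, which is not in the proposed group, so the group is not monophyletic.

No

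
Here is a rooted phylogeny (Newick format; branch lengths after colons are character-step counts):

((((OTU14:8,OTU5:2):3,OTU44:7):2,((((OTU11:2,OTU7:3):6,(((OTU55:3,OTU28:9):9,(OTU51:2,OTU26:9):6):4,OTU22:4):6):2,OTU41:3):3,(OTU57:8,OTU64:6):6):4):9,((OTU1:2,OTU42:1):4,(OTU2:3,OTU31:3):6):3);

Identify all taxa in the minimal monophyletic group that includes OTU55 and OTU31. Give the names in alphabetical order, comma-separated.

OTU1, OTU11, OTU14, OTU2, OTU22, OTU26, OTU28, OTU31, OTU41, OTU42, OTU44, OTU5, OTU51, OTU55, OTU57, OTU64, OTU7

Tracing OTU55: it sits inside (OTU55,OTU28).
Tracing OTU31: it sits inside (OTU2,OTU31).
The smallest clade enclosing both is the whole tree (their MRCA is the root), so the answer is all 17 tips in alphabetical order.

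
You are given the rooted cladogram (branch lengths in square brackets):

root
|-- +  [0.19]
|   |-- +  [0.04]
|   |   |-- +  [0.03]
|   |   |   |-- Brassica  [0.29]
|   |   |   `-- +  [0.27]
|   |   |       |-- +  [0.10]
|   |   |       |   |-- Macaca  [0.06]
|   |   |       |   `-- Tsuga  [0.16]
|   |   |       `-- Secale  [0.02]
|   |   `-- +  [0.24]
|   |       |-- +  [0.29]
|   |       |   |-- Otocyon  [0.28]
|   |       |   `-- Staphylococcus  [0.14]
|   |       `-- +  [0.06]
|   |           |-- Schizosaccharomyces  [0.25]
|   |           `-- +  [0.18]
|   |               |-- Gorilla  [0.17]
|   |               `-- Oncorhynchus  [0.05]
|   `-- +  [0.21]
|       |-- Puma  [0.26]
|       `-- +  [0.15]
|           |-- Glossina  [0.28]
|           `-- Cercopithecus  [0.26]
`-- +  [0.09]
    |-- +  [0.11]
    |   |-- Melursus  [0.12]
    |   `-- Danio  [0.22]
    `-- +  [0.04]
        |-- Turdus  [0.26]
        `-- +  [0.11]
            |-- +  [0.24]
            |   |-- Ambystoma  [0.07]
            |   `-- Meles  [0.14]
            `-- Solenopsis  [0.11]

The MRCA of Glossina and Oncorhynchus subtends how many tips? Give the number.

The MRCA of Glossina and Oncorhynchus is the node subtending (((Brassica,((Macaca,Tsuga),Secale)),((Otocyon,Staphylococcus),(Schizosaccharomyces,(Gorilla,Oncorhynchus)))),(Puma,(Glossina,Cercopithecus))).
That clade contains 12 terminal taxa: Brassica, Cercopithecus, Glossina, Gorilla, Macaca, Oncorhynchus, Otocyon, Puma, Schizosaccharomyces, Secale, Staphylococcus, Tsuga.

12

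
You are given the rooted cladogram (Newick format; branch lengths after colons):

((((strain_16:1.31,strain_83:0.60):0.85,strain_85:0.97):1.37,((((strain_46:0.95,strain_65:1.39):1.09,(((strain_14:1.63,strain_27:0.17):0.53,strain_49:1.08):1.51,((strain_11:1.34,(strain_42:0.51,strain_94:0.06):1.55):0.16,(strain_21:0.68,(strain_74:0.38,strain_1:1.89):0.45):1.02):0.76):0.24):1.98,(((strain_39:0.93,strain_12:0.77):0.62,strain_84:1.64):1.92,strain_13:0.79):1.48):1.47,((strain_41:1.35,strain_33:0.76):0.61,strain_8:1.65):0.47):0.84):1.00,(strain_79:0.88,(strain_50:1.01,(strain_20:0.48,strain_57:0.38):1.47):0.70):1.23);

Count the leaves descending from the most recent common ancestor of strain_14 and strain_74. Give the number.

9

The MRCA of strain_14 and strain_74 is the node subtending (((strain_14,strain_27),strain_49),((strain_11,(strain_42,strain_94)),(strain_21,(strain_74,strain_1)))).
That clade contains 9 terminal taxa: strain_1, strain_11, strain_14, strain_21, strain_27, strain_42, strain_49, strain_74, strain_94.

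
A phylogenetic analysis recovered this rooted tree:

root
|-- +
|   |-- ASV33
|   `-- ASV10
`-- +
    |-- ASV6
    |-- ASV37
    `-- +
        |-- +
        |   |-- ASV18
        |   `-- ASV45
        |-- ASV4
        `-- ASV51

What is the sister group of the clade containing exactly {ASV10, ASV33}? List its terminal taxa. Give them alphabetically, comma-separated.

ASV18, ASV37, ASV4, ASV45, ASV51, ASV6

The clade containing exactly {ASV10, ASV33} attaches directly to the root of the tree.
The other lineage descending from that same node — the sister group — is (ASV6,ASV37,((ASV18,ASV45),ASV4,ASV51)); its 6 tips in alphabetical order are the answer.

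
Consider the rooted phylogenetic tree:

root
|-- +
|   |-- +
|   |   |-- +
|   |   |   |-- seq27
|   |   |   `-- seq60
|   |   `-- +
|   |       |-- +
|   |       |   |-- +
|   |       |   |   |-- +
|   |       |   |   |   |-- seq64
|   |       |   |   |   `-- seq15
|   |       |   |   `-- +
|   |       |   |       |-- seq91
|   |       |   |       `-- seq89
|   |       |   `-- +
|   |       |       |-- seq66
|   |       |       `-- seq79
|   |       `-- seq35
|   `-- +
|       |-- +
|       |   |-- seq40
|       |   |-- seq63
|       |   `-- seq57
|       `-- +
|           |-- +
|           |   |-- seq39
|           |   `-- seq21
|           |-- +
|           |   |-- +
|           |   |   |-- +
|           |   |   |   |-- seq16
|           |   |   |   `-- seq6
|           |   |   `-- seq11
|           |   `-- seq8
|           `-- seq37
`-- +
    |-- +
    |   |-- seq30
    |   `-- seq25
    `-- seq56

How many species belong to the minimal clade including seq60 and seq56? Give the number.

The MRCA of seq60 and seq56 is the root, so the clade is the entire tree.
That clade contains 22 terminal taxa: seq11, seq15, seq16, seq21, seq25, seq27, seq30, seq35, seq37, seq39, seq40, seq56, seq57, seq6, seq60, seq63, seq64, seq66, seq79, seq8, seq89, seq91.

22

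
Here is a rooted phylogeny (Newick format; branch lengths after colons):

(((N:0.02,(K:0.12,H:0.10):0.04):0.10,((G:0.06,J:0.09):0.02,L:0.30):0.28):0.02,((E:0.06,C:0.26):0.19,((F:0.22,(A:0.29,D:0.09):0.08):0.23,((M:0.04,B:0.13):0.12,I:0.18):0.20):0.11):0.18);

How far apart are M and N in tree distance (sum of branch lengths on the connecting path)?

0.79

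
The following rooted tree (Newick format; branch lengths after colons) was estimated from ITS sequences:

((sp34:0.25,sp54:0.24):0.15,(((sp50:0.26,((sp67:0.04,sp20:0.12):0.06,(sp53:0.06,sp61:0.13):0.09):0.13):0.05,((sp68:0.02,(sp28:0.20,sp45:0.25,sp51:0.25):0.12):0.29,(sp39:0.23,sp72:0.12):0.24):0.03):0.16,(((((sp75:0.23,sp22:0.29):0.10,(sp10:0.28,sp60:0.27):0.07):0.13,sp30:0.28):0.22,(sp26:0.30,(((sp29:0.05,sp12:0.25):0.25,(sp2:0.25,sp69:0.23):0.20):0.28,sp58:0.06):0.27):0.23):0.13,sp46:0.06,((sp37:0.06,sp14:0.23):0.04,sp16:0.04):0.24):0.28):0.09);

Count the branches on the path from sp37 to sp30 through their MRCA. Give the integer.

6

The MRCA of sp37 and sp30 is the node subtending (((((sp75,sp22),(sp10,sp60)),sp30),(sp26,(((sp29,sp12),(sp2,sp69)),sp58))),sp46,((sp37,sp14),sp16)).
From sp37 up to that node: 3 branches. From sp30 up to the same node: 3 branches. Total: 3 + 3 = 6.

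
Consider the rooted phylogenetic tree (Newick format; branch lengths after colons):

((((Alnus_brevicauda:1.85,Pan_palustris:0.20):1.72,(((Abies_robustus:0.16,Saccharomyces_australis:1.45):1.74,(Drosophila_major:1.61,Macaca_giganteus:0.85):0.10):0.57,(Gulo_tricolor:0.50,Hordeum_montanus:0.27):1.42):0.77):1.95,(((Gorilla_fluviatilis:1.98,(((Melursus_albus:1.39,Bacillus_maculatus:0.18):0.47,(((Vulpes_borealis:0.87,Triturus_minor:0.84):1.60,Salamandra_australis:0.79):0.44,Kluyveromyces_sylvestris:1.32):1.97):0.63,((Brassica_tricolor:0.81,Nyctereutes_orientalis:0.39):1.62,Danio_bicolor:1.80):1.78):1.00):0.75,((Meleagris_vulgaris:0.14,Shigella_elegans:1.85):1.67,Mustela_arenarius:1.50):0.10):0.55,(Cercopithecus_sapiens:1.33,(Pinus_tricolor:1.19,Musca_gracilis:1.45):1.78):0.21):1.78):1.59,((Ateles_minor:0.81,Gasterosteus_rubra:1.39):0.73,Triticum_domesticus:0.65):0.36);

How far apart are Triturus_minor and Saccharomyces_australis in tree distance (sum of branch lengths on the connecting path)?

16.04

The path runs Triturus_minor → … → MRCA → … → Saccharomyces_australis; the MRCA is the node subtending (((Alnus_brevicauda,Pan_palustris),(((Abies_robustus,Saccharomyces_australis),(Drosophila_major,Macaca_giganteus)),(Gulo_tricolor,Hordeum_montanus))),(((Gorilla_fluviatilis,(((Melursus_albus,Bacillus_maculatus),(((Vulpes_borealis,Triturus_minor),Salamandra_australis),Kluyveromyces_sylvestris)),((Brassica_tricolor,Nyctereutes_orientalis),Danio_bicolor))),((Meleagris_vulgaris,Shigella_elegans),Mustela_arenarius)),(Cercopithecus_sapiens,(Pinus_tricolor,Musca_gracilis)))).
Branch lengths along that path: 0.84 + 1.60 + 0.44 + 1.97 + 0.63 + 1.00 + 0.75 + 0.55 + 1.78 + 1.95 + 0.77 + 0.57 + 1.74 + 1.45 = 16.04.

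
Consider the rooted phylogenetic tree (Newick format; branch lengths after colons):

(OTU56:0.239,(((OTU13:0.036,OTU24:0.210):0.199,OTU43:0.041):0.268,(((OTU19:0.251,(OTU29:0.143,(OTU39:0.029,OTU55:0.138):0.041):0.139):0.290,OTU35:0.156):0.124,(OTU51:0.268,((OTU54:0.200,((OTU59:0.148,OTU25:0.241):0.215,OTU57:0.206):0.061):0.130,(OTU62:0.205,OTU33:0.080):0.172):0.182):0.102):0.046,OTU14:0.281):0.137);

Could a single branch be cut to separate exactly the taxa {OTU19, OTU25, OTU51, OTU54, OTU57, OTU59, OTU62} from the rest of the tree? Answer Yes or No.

The MRCA of the listed taxa subtends (((OTU19,(OTU29,(OTU39,OTU55))),OTU35),(OTU51,((OTU54,((OTU59,OTU25),OTU57)),(OTU62,OTU33)))).
That clade also contains OTU29, OTU33, OTU35, OTU39, OTU55, which are not in the proposed group, so the group is not monophyletic.

No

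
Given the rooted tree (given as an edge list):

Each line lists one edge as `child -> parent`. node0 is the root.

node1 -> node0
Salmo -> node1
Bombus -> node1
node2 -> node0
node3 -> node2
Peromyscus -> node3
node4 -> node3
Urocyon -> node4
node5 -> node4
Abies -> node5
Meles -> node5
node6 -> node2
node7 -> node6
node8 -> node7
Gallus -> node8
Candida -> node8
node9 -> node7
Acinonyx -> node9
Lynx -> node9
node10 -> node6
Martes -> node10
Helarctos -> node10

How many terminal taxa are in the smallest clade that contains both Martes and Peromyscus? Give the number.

10

The MRCA of Martes and Peromyscus is the node subtending ((Peromyscus,(Urocyon,(Abies,Meles))),(((Gallus,Candida),(Acinonyx,Lynx)),(Martes,Helarctos))).
That clade contains 10 terminal taxa: Abies, Acinonyx, Candida, Gallus, Helarctos, Lynx, Martes, Meles, Peromyscus, Urocyon.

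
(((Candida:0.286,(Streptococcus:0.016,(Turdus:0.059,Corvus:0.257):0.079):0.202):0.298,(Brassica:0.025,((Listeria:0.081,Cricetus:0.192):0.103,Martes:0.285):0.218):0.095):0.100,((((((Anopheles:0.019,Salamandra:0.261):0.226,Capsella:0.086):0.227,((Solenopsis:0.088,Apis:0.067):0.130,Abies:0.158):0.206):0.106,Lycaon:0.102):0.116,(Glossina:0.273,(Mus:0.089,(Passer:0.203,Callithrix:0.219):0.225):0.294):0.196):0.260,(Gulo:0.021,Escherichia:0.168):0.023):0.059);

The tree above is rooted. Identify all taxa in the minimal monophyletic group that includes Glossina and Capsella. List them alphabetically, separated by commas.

Tracing Glossina: it sits inside (Glossina,(Mus,(Passer,Callithrix))).
Tracing Capsella: it sits inside ((Anopheles,Salamandra),Capsella).
The smallest clade enclosing both is (((((Anopheles,Salamandra),Capsella),((Solenopsis,Apis),Abies)),Lycaon),(Glossina,(Mus,(Passer,Callithrix)))); the answer is its 11 terminal taxa in alphabetical order.

Abies, Anopheles, Apis, Callithrix, Capsella, Glossina, Lycaon, Mus, Passer, Salamandra, Solenopsis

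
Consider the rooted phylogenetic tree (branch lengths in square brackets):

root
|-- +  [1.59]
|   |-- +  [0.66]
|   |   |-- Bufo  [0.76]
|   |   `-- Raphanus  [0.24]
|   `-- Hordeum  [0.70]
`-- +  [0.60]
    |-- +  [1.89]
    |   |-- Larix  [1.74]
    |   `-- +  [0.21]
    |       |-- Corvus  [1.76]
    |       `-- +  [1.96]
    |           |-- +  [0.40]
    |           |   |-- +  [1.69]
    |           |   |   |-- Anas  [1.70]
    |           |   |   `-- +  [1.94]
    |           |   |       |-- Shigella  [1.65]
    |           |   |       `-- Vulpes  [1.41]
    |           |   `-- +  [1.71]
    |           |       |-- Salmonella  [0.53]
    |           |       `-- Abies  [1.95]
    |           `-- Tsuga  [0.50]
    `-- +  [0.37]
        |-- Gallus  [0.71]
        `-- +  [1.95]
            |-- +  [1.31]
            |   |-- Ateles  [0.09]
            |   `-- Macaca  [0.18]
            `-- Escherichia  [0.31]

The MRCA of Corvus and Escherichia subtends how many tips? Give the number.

The MRCA of Corvus and Escherichia is the node subtending ((Larix,(Corvus,(((Anas,(Shigella,Vulpes)),(Salmonella,Abies)),Tsuga))),(Gallus,((Ateles,Macaca),Escherichia))).
That clade contains 12 terminal taxa: Abies, Anas, Ateles, Corvus, Escherichia, Gallus, Larix, Macaca, Salmonella, Shigella, Tsuga, Vulpes.

12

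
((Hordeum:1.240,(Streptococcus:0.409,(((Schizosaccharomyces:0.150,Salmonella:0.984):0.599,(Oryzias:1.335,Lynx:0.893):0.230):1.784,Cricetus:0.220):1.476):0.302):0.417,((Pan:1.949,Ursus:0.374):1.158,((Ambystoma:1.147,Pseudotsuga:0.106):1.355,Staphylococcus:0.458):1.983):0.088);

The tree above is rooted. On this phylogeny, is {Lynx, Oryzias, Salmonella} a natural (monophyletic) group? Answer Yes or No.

No

The MRCA of the listed taxa subtends ((Schizosaccharomyces,Salmonella),(Oryzias,Lynx)).
That clade also contains Schizosaccharomyces, which is not in the proposed group, so the group is not monophyletic.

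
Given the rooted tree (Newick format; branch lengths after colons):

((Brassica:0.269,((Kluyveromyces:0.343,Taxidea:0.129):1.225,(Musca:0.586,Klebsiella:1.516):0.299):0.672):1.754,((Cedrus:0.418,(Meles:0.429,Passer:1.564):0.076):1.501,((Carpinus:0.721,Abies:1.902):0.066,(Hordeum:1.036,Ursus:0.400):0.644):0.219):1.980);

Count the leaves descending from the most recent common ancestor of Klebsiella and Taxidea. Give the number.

4

The MRCA of Klebsiella and Taxidea is the node subtending ((Kluyveromyces,Taxidea),(Musca,Klebsiella)).
That clade contains 4 terminal taxa: Klebsiella, Kluyveromyces, Musca, Taxidea.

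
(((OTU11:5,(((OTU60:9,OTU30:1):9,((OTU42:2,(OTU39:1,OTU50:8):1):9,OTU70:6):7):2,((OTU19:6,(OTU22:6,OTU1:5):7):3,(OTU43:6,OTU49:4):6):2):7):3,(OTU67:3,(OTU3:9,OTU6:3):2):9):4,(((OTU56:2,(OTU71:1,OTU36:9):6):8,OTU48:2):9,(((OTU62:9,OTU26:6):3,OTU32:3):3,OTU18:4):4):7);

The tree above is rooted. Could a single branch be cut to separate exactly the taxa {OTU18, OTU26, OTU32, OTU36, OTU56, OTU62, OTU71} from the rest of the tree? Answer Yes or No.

No

The MRCA of the listed taxa subtends (((OTU56,(OTU71,OTU36)),OTU48),(((OTU62,OTU26),OTU32),OTU18)).
That clade also contains OTU48, which is not in the proposed group, so the group is not monophyletic.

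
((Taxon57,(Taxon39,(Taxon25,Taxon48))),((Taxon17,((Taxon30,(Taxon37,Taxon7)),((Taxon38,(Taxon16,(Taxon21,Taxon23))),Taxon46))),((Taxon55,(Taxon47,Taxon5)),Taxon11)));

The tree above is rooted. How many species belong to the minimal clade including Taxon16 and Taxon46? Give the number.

The MRCA of Taxon16 and Taxon46 is the node subtending ((Taxon38,(Taxon16,(Taxon21,Taxon23))),Taxon46).
That clade contains 5 terminal taxa: Taxon16, Taxon21, Taxon23, Taxon38, Taxon46.

5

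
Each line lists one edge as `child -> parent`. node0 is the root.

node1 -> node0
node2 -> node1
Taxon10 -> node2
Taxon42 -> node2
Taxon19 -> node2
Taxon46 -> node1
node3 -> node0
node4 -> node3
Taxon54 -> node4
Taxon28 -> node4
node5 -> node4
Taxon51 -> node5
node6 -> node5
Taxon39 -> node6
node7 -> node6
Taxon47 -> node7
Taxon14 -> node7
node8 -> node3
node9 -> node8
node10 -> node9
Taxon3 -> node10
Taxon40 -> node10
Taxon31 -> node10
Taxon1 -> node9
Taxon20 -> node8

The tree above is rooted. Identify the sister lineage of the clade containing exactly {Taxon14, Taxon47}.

The clade containing exactly {Taxon14, Taxon47} attaches to the tree at the node subtending (Taxon39,(Taxon47,Taxon14)).
The other lineage descending from that same node — the sister group — is the single tip Taxon39.

Taxon39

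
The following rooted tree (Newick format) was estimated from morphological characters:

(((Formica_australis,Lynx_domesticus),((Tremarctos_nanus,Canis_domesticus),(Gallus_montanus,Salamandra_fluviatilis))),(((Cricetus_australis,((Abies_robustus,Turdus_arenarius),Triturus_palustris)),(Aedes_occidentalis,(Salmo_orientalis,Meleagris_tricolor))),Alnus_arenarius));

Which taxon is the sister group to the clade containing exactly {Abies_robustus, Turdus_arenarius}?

Triturus_palustris

The clade containing exactly {Abies_robustus, Turdus_arenarius} attaches to the tree at the node subtending ((Abies_robustus,Turdus_arenarius),Triturus_palustris).
The other lineage descending from that same node — the sister group — is the single tip Triturus_palustris.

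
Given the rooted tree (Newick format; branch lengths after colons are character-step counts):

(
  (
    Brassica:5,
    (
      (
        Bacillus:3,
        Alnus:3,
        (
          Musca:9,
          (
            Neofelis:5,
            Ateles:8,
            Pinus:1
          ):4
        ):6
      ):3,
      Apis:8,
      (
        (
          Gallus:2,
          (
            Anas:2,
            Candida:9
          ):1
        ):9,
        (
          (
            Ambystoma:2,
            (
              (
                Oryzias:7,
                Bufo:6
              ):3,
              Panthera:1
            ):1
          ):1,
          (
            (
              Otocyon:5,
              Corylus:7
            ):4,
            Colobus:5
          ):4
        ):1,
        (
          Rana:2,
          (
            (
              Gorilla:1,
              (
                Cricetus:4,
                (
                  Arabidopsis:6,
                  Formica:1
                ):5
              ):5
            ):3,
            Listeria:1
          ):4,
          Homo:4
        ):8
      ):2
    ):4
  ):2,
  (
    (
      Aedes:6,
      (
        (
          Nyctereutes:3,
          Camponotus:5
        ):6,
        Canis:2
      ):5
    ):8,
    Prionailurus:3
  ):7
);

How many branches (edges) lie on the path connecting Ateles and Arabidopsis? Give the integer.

11

The MRCA of Ateles and Arabidopsis is the node subtending ((Bacillus,Alnus,(Musca,(Neofelis,Ateles,Pinus))),Apis,((Gallus,(Anas,Candida)),((Ambystoma,((Oryzias,Bufo),Panthera)),((Otocyon,Corylus),Colobus)),(Rana,((Gorilla,(Cricetus,(Arabidopsis,Formica))),Listeria),Homo))).
From Ateles up to that node: 4 branches. From Arabidopsis up to the same node: 7 branches. Total: 4 + 7 = 11.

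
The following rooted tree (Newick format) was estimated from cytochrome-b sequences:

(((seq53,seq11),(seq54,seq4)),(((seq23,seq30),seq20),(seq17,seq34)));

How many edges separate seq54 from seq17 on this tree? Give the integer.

The MRCA of seq54 and seq17 is the root of the tree.
From seq54 up to that node: 3 branches. From seq17 up to the same node: 3 branches. Total: 3 + 3 = 6.

6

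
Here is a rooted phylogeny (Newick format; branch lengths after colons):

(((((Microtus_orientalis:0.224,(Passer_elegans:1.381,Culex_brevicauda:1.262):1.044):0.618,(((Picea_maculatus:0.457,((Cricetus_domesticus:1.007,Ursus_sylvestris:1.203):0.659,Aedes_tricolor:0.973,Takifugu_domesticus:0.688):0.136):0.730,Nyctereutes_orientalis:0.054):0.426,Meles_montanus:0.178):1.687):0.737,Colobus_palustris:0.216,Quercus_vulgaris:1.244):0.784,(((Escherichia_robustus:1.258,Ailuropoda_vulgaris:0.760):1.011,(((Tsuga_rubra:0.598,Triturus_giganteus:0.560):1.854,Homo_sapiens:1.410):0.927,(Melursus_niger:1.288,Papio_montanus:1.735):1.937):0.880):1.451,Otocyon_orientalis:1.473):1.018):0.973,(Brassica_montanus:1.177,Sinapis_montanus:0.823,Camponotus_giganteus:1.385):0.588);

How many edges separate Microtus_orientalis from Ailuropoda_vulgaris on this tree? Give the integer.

The MRCA of Microtus_orientalis and Ailuropoda_vulgaris is the node subtending ((((Microtus_orientalis,(Passer_elegans,Culex_brevicauda)),(((Picea_maculatus,((Cricetus_domesticus,Ursus_sylvestris),Aedes_tricolor,Takifugu_domesticus)),Nyctereutes_orientalis),Meles_montanus)),Colobus_palustris,Quercus_vulgaris),(((Escherichia_robustus,Ailuropoda_vulgaris),(((Tsuga_rubra,Triturus_giganteus),Homo_sapiens),(Melursus_niger,Papio_montanus))),Otocyon_orientalis)).
From Microtus_orientalis up to that node: 4 branches. From Ailuropoda_vulgaris up to the same node: 4 branches. Total: 4 + 4 = 8.

8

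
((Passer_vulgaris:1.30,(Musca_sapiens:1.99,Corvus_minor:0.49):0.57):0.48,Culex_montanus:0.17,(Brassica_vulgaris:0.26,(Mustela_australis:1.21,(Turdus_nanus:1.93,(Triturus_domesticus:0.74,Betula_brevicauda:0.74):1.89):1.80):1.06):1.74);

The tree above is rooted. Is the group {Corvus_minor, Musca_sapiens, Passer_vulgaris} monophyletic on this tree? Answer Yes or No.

The most recent common ancestor of these taxa subtends (Passer_vulgaris,(Musca_sapiens,Corvus_minor)).
That clade has exactly 3 tips — every listed taxon and nothing else — so the group is monophyletic.

Yes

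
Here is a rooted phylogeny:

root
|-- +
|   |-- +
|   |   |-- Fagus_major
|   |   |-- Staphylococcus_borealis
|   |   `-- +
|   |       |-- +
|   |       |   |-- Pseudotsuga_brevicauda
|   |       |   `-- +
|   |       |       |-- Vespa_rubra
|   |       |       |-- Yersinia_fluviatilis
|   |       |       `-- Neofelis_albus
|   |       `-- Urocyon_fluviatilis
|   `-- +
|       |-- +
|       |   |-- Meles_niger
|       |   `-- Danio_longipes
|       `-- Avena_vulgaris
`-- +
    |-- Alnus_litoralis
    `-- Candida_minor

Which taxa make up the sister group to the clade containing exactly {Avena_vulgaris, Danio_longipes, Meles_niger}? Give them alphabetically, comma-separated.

The clade containing exactly {Avena_vulgaris, Danio_longipes, Meles_niger} attaches to the tree at the node subtending ((Fagus_major,Staphylococcus_borealis,((Pseudotsuga_brevicauda,(Vespa_rubra,Yersinia_fluviatilis,Neofelis_albus)),Urocyon_fluviatilis)),((Meles_niger,Danio_longipes),Avena_vulgaris)).
The other lineage descending from that same node — the sister group — is (Fagus_major,Staphylococcus_borealis,((Pseudotsuga_brevicauda,(Vespa_rubra,Yersinia_fluviatilis,Neofelis_albus)),Urocyon_fluviatilis)); its 7 tips in alphabetical order are the answer.

Fagus_major, Neofelis_albus, Pseudotsuga_brevicauda, Staphylococcus_borealis, Urocyon_fluviatilis, Vespa_rubra, Yersinia_fluviatilis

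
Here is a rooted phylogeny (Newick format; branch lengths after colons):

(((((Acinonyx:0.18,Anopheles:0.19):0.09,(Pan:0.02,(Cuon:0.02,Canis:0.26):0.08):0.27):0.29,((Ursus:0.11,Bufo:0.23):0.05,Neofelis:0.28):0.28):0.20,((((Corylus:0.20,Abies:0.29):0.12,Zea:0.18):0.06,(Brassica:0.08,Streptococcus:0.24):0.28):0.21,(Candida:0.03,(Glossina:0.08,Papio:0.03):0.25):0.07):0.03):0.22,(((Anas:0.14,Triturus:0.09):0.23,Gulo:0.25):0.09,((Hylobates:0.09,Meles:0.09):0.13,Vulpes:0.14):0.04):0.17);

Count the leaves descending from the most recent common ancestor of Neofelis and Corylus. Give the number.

The MRCA of Neofelis and Corylus is the node subtending ((((Acinonyx,Anopheles),(Pan,(Cuon,Canis))),((Ursus,Bufo),Neofelis)),((((Corylus,Abies),Zea),(Brassica,Streptococcus)),(Candida,(Glossina,Papio)))).
That clade contains 16 terminal taxa: Abies, Acinonyx, Anopheles, Brassica, Bufo, Candida, Canis, Corylus, Cuon, Glossina, Neofelis, Pan, Papio, Streptococcus, Ursus, Zea.

16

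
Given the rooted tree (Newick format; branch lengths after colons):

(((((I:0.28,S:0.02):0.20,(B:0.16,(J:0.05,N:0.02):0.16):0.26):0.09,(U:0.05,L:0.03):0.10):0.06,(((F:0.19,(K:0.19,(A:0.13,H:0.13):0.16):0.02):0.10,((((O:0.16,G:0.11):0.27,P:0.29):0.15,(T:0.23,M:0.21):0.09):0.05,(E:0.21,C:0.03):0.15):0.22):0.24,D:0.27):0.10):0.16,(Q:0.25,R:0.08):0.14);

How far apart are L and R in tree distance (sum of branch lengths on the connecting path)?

0.57

The path runs L → … → MRCA → … → R; the MRCA is the root of the tree.
Branch lengths along that path: 0.03 + 0.10 + 0.06 + 0.16 + 0.14 + 0.08 = 0.57.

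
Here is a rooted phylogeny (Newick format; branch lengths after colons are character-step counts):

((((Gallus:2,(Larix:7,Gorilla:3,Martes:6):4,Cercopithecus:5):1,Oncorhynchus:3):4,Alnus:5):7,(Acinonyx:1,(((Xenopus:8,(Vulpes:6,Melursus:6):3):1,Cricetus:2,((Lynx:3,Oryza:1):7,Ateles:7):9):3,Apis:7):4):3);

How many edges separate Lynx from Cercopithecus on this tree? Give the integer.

10

The MRCA of Lynx and Cercopithecus is the root of the tree.
From Lynx up to that node: 6 branches. From Cercopithecus up to the same node: 4 branches. Total: 6 + 4 = 10.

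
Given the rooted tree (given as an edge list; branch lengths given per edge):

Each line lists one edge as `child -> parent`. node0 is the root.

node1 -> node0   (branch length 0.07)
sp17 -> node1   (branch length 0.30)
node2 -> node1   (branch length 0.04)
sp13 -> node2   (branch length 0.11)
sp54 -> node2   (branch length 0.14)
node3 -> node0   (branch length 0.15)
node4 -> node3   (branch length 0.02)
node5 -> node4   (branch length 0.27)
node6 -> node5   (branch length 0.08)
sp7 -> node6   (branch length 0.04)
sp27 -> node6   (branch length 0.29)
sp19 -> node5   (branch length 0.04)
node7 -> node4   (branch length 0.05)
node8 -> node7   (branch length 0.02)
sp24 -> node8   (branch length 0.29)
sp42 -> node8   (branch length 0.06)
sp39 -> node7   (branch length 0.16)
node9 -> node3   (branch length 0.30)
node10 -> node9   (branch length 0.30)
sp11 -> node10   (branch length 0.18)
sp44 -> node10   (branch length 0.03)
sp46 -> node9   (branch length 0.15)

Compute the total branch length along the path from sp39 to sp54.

The path runs sp39 → … → MRCA → … → sp54; the MRCA is the root of the tree.
Branch lengths along that path: 0.16 + 0.05 + 0.02 + 0.15 + 0.07 + 0.04 + 0.14 = 0.63.

0.63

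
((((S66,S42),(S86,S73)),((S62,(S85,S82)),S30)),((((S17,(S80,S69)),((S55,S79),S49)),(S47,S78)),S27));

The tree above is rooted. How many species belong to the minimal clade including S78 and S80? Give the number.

8

The MRCA of S78 and S80 is the node subtending (((S17,(S80,S69)),((S55,S79),S49)),(S47,S78)).
That clade contains 8 terminal taxa: S17, S47, S49, S55, S69, S78, S79, S80.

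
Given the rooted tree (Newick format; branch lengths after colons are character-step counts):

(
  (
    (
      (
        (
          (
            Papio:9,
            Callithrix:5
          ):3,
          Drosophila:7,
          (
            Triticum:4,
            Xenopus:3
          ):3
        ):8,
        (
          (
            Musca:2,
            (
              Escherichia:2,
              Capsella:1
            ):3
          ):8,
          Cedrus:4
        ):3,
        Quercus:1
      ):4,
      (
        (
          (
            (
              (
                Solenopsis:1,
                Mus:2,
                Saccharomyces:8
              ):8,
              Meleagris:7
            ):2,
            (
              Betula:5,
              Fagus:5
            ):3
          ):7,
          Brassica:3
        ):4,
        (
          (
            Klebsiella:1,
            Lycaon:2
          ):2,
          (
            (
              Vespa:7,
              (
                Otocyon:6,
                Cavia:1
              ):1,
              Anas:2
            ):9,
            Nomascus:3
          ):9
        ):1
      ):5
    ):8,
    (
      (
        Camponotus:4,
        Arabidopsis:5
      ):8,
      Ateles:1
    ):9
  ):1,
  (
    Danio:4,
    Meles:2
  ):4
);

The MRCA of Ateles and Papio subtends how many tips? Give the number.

27

The MRCA of Ateles and Papio is the node subtending (((((Papio,Callithrix),Drosophila,(Triticum,Xenopus)),((Musca,(Escherichia,Capsella)),Cedrus),Quercus),(((((Solenopsis,Mus,Saccharomyces),Meleagris),(Betula,Fagus)),Brassica),((Klebsiella,Lycaon),((Vespa,(Otocyon,Cavia),Anas),Nomascus)))),((Camponotus,Arabidopsis),Ateles)).
That clade contains 27 terminal taxa: Anas, Arabidopsis, Ateles, Betula, Brassica, Callithrix, Camponotus, Capsella, Cavia, Cedrus, Drosophila, Escherichia, Fagus, Klebsiella, Lycaon, Meleagris, Mus, Musca, Nomascus, Otocyon, Papio, Quercus, Saccharomyces, Solenopsis, Triticum, Vespa, Xenopus.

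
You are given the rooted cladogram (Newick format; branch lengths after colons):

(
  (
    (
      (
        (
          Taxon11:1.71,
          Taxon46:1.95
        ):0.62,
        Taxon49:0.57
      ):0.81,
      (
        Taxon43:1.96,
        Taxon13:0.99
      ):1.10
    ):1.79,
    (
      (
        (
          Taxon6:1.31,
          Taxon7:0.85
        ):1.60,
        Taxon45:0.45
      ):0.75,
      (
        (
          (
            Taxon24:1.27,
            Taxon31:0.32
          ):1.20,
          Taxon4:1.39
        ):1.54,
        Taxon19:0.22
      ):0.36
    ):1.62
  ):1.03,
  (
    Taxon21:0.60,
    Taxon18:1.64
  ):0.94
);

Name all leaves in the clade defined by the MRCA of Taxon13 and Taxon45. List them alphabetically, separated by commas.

Taxon11, Taxon13, Taxon19, Taxon24, Taxon31, Taxon4, Taxon43, Taxon45, Taxon46, Taxon49, Taxon6, Taxon7

Tracing Taxon13: it sits inside (Taxon43,Taxon13).
Tracing Taxon45: it sits inside ((Taxon6,Taxon7),Taxon45).
The smallest clade enclosing both is ((((Taxon11,Taxon46),Taxon49),(Taxon43,Taxon13)),(((Taxon6,Taxon7),Taxon45),(((Taxon24,Taxon31),Taxon4),Taxon19))); the answer is its 12 terminal taxa in alphabetical order.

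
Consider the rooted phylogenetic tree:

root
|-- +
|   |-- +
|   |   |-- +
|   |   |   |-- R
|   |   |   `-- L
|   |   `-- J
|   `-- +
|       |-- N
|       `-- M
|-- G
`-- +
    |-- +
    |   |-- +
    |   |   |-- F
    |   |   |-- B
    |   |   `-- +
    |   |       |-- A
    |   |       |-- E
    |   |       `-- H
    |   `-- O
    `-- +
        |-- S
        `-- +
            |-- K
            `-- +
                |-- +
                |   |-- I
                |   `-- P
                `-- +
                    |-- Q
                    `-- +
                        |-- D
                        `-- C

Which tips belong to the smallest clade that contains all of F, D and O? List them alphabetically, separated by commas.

A, B, C, D, E, F, H, I, K, O, P, Q, S

Tracing F: it sits inside (F,B,(A,E,H)).
Tracing D: it sits inside (D,C).
Tracing O: it sits inside ((F,B,(A,E,H)),O).
The smallest clade enclosing all 3 is (((F,B,(A,E,H)),O),(S,(K,((I,P),(Q,(D,C)))))); the answer is its 13 terminal taxa in alphabetical order.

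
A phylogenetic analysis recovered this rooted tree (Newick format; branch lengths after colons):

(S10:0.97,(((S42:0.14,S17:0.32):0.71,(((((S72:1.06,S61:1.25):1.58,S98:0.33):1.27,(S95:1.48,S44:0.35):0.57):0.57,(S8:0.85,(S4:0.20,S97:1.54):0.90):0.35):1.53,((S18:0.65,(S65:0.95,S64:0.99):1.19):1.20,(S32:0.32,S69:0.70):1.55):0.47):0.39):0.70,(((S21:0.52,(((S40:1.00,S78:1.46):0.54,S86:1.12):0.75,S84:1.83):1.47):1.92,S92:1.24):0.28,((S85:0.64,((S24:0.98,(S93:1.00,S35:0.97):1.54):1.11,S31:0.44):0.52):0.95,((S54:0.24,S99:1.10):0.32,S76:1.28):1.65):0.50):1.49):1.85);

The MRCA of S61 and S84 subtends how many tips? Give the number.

29

The MRCA of S61 and S84 is the node subtending (((S42,S17),(((((S72,S61),S98),(S95,S44)),(S8,(S4,S97))),((S18,(S65,S64)),(S32,S69)))),(((S21,(((S40,S78),S86),S84)),S92),((S85,((S24,(S93,S35)),S31)),((S54,S99),S76)))).
That clade contains 29 terminal taxa: S17, S18, S21, S24, S31, S32, S35, S4, S40, S42, S44, S54, S61, S64, S65, S69, S72, S76, S78, S8, S84, S85, S86, S92, S93, S95, S97, S98, S99.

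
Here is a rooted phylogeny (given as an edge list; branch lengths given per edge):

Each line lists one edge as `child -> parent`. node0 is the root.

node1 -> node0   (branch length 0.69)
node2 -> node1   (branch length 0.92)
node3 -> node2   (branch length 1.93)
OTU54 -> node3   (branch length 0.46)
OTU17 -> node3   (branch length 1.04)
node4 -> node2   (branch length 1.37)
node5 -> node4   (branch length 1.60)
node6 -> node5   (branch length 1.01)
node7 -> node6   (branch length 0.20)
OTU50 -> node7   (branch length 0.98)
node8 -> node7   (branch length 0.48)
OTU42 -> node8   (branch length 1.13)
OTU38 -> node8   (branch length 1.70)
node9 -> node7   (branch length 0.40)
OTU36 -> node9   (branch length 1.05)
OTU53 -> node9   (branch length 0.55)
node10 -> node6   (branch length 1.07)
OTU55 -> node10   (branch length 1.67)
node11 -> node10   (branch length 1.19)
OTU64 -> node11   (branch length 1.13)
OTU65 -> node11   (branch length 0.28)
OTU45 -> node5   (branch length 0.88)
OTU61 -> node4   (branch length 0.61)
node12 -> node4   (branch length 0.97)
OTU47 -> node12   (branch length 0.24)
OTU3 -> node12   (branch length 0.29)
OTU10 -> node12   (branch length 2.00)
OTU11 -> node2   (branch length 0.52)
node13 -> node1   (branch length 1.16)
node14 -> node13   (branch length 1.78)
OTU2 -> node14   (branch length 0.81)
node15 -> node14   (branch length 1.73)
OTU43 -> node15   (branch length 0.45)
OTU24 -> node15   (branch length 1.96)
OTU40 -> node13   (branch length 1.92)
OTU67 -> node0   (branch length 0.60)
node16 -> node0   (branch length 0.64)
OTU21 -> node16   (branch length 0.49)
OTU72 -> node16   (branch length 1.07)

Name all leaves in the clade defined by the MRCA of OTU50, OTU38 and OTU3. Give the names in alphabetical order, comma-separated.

Tracing OTU50: it sits inside (OTU50,(OTU42,OTU38),(OTU36,OTU53)).
Tracing OTU38: it sits inside (OTU42,OTU38).
Tracing OTU3: it sits inside (OTU47,OTU3,OTU10).
The smallest clade enclosing all 3 is ((((OTU50,(OTU42,OTU38),(OTU36,OTU53)),(OTU55,(OTU64,OTU65))),OTU45),OTU61,(OTU47,OTU3,OTU10)); the answer is its 13 terminal taxa in alphabetical order.

OTU10, OTU3, OTU36, OTU38, OTU42, OTU45, OTU47, OTU50, OTU53, OTU55, OTU61, OTU64, OTU65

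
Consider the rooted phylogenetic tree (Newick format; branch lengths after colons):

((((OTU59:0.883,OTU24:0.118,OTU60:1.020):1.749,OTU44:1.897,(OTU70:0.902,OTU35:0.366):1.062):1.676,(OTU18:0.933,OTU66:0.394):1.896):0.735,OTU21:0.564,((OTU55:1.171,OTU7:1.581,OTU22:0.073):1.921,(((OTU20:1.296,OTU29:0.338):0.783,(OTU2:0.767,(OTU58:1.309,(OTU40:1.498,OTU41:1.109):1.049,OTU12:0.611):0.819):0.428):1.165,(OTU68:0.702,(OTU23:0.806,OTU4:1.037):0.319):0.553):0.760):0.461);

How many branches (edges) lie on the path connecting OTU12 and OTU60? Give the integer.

10

The MRCA of OTU12 and OTU60 is the root of the tree.
From OTU12 up to that node: 6 branches. From OTU60 up to the same node: 4 branches. Total: 6 + 4 = 10.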